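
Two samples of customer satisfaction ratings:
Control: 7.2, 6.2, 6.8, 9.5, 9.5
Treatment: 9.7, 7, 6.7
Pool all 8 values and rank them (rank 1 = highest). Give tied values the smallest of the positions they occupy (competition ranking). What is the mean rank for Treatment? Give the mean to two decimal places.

Sorted (descending): 9.7, 9.5, 9.5, 7.2, 7, 6.8, 6.7, 6.2
The 2 values of 9.5 occupy positions 2–3 → each gets rank 2.
Treatment values → pooled ranks: 9.7→1, 7→5, 6.7→7
Mean rank = (1 + 5 + 7) / 3 = 4.33

4.33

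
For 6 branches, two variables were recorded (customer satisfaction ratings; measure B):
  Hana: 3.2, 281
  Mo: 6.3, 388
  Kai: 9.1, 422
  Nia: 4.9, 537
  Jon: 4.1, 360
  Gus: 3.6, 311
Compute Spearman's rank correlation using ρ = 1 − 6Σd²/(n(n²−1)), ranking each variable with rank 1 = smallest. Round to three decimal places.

0.829

Ranks of variable 1: 1, 5, 6, 4, 3, 2
Ranks of variable 2: 1, 4, 5, 6, 3, 2
d = r₁ − r₂: 0, 1, 1, -2, 0, 0
d²: 0, 1, 1, 4, 0, 0; Σd² = 6
ρ = 1 − 6·6/(6·35) = 1 − 36/210 = 0.829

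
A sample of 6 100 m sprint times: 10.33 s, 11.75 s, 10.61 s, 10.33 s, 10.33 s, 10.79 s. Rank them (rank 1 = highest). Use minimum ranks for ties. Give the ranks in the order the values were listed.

Sorted (descending): 11.75, 10.79, 10.61, 10.33, 10.33, 10.33
The 3 values of 10.33 occupy positions 4–6 → each gets rank 4.

4, 1, 3, 4, 4, 2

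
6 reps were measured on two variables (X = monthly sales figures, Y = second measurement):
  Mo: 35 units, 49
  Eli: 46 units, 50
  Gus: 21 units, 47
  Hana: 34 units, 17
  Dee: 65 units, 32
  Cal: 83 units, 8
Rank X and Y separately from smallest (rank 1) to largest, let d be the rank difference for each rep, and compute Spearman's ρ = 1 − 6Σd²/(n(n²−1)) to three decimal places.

-0.314

Ranks of variable 1: 3, 4, 1, 2, 5, 6
Ranks of variable 2: 5, 6, 4, 2, 3, 1
d = r₁ − r₂: -2, -2, -3, 0, 2, 5
d²: 4, 4, 9, 0, 4, 25; Σd² = 46
ρ = 1 − 6·46/(6·35) = 1 − 276/210 = -0.314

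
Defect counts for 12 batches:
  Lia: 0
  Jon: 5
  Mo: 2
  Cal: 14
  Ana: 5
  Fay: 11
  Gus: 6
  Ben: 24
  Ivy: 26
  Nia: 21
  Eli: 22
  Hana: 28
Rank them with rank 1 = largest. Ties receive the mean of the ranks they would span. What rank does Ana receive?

Sorted (descending): 28, 26, 24, 22, 21, 14, 11, 6, 5, 5, 2, 0
The 2 values of 5 occupy positions 9–10 → average rank (9+10)/2 = 9.5.
Ana has value 5 → rank 9.5.

9.5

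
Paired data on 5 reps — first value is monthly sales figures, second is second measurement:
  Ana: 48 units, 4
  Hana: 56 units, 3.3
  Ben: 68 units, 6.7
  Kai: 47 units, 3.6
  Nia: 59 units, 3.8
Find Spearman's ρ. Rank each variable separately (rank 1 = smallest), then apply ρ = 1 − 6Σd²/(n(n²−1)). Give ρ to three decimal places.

Ranks of variable 1: 2, 3, 5, 1, 4
Ranks of variable 2: 4, 1, 5, 2, 3
d = r₁ − r₂: -2, 2, 0, -1, 1
d²: 4, 4, 0, 1, 1; Σd² = 10
ρ = 1 − 6·10/(5·24) = 1 − 60/120 = 0.500

0.500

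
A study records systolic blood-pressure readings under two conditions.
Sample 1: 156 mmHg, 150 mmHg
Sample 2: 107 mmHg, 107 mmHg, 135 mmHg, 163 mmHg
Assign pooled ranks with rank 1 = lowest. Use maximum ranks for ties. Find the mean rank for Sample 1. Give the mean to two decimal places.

Sorted (ascending): 107, 107, 135, 150, 156, 163
The 2 values of 107 occupy positions 1–2 → each gets rank 2.
Sample 1 values → pooled ranks: 156→5, 150→4
Mean rank = (5 + 4) / 2 = 4.50

4.50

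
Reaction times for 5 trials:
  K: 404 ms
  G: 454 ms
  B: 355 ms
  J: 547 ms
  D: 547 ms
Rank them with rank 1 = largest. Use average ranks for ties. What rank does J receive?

Sorted (descending): 547, 547, 454, 404, 355
The 2 values of 547 occupy positions 1–2 → average rank (1+2)/2 = 1.5.
J has value 547 ms → rank 1.5.

1.5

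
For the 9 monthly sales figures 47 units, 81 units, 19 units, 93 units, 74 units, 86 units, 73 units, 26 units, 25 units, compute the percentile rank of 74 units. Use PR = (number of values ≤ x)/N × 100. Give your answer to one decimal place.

N = 9.
Strictly below 74: 5. Equal to 74: 1.
PR = 6/9 × 100 = 66.7

66.7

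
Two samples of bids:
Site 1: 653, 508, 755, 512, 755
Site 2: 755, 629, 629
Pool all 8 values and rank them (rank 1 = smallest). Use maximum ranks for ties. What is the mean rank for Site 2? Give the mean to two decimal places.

5.33

Sorted (ascending): 508, 512, 629, 629, 653, 755, 755, 755
The 2 values of 629 occupy positions 3–4 → each gets rank 4.
The 3 values of 755 occupy positions 6–8 → each gets rank 8.
Site 2 values → pooled ranks: 755→8, 629→4, 629→4
Mean rank = (8 + 4 + 4) / 3 = 5.33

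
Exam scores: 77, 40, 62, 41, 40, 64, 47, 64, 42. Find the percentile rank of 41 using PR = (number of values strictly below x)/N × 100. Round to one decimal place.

N = 9.
Strictly below 41: 2. Equal to 41: 1.
PR = 2/9 × 100 = 22.2

22.2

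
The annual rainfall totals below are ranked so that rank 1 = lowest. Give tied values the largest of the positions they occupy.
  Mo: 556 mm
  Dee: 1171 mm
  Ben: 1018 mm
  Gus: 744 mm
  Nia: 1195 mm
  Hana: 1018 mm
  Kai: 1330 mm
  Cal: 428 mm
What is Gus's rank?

3

Sorted (ascending): 428, 556, 744, 1018, 1018, 1171, 1195, 1330
The 2 values of 1018 occupy positions 4–5 → each gets rank 5.
Gus has value 744 mm → rank 3.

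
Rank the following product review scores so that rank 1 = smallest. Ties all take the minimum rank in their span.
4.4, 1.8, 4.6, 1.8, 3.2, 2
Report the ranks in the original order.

Sorted (ascending): 1.8, 1.8, 2, 3.2, 4.4, 4.6
The 2 values of 1.8 occupy positions 1–2 → each gets rank 1.

5, 1, 6, 1, 4, 3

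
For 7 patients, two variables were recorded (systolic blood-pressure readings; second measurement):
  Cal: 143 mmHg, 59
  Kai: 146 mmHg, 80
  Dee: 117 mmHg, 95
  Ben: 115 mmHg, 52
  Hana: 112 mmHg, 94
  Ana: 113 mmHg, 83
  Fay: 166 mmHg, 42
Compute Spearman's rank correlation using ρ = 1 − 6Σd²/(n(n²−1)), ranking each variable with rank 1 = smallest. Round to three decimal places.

Ranks of variable 1: 5, 6, 4, 3, 1, 2, 7
Ranks of variable 2: 3, 4, 7, 2, 6, 5, 1
d = r₁ − r₂: 2, 2, -3, 1, -5, -3, 6
d²: 4, 4, 9, 1, 25, 9, 36; Σd² = 88
ρ = 1 − 6·88/(7·48) = 1 − 528/336 = -0.571

-0.571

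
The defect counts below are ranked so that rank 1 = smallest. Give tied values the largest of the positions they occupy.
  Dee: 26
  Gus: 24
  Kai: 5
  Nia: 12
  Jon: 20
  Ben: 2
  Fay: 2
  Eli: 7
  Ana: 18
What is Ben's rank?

Sorted (ascending): 2, 2, 5, 7, 12, 18, 20, 24, 26
The 2 values of 2 occupy positions 1–2 → each gets rank 2.
Ben has value 2 → rank 2.

2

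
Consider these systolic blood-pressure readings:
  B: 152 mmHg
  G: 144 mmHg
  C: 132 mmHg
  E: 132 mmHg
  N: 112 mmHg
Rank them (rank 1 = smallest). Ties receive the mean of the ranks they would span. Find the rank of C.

2.5

Sorted (ascending): 112, 132, 132, 144, 152
The 2 values of 132 occupy positions 2–3 → average rank (2+3)/2 = 2.5.
C has value 132 mmHg → rank 2.5.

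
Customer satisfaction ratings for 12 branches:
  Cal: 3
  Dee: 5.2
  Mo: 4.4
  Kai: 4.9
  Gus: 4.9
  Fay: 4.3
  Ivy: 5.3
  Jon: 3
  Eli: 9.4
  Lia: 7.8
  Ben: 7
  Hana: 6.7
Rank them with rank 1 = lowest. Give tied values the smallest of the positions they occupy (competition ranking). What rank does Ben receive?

Sorted (ascending): 3, 3, 4.3, 4.4, 4.9, 4.9, 5.2, 5.3, 6.7, 7, 7.8, 9.4
The 2 values of 3 occupy positions 1–2 → each gets rank 1.
The 2 values of 4.9 occupy positions 5–6 → each gets rank 5.
Ben has value 7 → rank 10.

10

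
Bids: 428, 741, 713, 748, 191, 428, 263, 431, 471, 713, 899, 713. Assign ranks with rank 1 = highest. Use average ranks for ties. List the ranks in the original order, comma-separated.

Sorted (descending): 899, 748, 741, 713, 713, 713, 471, 431, 428, 428, 263, 191
The 3 values of 713 occupy positions 4–6 → average rank 5.
The 2 values of 428 occupy positions 9–10 → average rank (9+10)/2 = 9.5.

9.5, 3, 5, 2, 12, 9.5, 11, 8, 7, 5, 1, 5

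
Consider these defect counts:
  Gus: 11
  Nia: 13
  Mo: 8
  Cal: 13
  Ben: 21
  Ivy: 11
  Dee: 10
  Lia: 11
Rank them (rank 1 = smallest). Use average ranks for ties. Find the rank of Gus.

Sorted (ascending): 8, 10, 11, 11, 11, 13, 13, 21
The 3 values of 11 occupy positions 3–5 → average rank 4.
The 2 values of 13 occupy positions 6–7 → average rank (6+7)/2 = 6.5.
Gus has value 11 → rank 4.

4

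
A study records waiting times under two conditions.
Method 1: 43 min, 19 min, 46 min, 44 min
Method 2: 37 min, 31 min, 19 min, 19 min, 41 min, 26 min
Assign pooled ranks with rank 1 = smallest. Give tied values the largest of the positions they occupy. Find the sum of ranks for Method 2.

28

Sorted (ascending): 19, 19, 19, 26, 31, 37, 41, 43, 44, 46
The 3 values of 19 occupy positions 1–3 → each gets rank 3.
Method 2 values → pooled ranks: 37→6, 31→5, 19→3, 19→3, 41→7, 26→4
Rank sum = 6 + 5 + 3 + 3 + 7 + 4 = 28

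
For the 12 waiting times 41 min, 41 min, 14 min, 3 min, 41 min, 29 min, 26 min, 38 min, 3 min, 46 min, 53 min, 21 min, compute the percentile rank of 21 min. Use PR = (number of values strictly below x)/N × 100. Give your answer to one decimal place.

N = 12.
Strictly below 21: 3. Equal to 21: 1.
PR = 3/12 × 100 = 25.0

25.0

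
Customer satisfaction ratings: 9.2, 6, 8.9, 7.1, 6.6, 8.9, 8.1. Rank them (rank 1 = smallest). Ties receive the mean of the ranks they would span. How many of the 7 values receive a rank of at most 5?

4

Sorted (ascending): 6, 6.6, 7.1, 8.1, 8.9, 8.9, 9.2
The 2 values of 8.9 occupy positions 5–6 → average rank (5+6)/2 = 5.5.
Ranks ≤ 5: {1, 2, 3, 4} → 4 values.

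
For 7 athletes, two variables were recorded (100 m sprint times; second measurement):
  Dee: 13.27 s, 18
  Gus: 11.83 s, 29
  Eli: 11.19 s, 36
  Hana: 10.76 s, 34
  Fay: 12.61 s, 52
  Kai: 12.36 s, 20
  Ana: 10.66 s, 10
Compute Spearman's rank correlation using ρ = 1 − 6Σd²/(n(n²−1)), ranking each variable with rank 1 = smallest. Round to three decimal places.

Ranks of variable 1: 7, 4, 3, 2, 6, 5, 1
Ranks of variable 2: 2, 4, 6, 5, 7, 3, 1
d = r₁ − r₂: 5, 0, -3, -3, -1, 2, 0
d²: 25, 0, 9, 9, 1, 4, 0; Σd² = 48
ρ = 1 − 6·48/(7·48) = 1 − 288/336 = 0.143

0.143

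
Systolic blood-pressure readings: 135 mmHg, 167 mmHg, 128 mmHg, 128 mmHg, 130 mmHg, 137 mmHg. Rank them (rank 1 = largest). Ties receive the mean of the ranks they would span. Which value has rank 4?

130

Sorted (descending): 167, 137, 135, 130, 128, 128
The 2 values of 128 occupy positions 5–6 → average rank (5+6)/2 = 5.5.
Rank 4 → value 130.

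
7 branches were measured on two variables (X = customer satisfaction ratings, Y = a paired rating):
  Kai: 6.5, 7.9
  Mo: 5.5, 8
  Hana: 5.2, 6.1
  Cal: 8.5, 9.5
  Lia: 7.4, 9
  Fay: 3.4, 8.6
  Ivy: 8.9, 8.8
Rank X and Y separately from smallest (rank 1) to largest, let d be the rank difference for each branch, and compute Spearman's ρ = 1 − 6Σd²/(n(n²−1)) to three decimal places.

Ranks of variable 1: 4, 3, 2, 6, 5, 1, 7
Ranks of variable 2: 2, 3, 1, 7, 6, 4, 5
d = r₁ − r₂: 2, 0, 1, -1, -1, -3, 2
d²: 4, 0, 1, 1, 1, 9, 4; Σd² = 20
ρ = 1 − 6·20/(7·48) = 1 − 120/336 = 0.643

0.643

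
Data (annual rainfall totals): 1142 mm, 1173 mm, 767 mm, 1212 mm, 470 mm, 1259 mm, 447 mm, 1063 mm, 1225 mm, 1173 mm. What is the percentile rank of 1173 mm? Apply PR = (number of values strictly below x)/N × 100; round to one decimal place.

50.0

N = 10.
Strictly below 1173: 5. Equal to 1173: 2.
PR = 5/10 × 100 = 50.0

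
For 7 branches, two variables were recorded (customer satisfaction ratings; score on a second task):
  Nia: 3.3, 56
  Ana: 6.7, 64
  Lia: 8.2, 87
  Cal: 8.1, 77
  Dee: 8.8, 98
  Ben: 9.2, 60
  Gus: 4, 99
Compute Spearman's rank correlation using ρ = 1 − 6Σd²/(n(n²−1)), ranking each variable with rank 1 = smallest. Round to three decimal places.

Ranks of variable 1: 1, 3, 5, 4, 6, 7, 2
Ranks of variable 2: 1, 3, 5, 4, 6, 2, 7
d = r₁ − r₂: 0, 0, 0, 0, 0, 5, -5
d²: 0, 0, 0, 0, 0, 25, 25; Σd² = 50
ρ = 1 − 6·50/(7·48) = 1 − 300/336 = 0.107

0.107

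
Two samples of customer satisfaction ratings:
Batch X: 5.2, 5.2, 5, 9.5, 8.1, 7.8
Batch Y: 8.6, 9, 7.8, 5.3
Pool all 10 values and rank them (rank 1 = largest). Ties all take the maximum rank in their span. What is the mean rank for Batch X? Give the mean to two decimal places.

6.50

Sorted (descending): 9.5, 9, 8.6, 8.1, 7.8, 7.8, 5.3, 5.2, 5.2, 5
The 2 values of 7.8 occupy positions 5–6 → each gets rank 6.
The 2 values of 5.2 occupy positions 8–9 → each gets rank 9.
Batch X values → pooled ranks: 5.2→9, 5.2→9, 5→10, 9.5→1, 8.1→4, 7.8→6
Mean rank = (9 + 9 + 10 + 1 + 4 + 6) / 6 = 6.50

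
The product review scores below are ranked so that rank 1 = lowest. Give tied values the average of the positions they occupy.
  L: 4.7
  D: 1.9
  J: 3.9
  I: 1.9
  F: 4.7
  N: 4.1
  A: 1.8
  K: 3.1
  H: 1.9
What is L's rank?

Sorted (ascending): 1.8, 1.9, 1.9, 1.9, 3.1, 3.9, 4.1, 4.7, 4.7
The 3 values of 1.9 occupy positions 2–4 → average rank 3.
The 2 values of 4.7 occupy positions 8–9 → average rank (8+9)/2 = 8.5.
L has value 4.7 → rank 8.5.

8.5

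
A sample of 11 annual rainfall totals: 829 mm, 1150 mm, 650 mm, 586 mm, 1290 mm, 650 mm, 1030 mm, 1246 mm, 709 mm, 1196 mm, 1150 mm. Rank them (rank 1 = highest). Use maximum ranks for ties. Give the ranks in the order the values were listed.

7, 5, 10, 11, 1, 10, 6, 2, 8, 3, 5

Sorted (descending): 1290, 1246, 1196, 1150, 1150, 1030, 829, 709, 650, 650, 586
The 2 values of 1150 occupy positions 4–5 → each gets rank 5.
The 2 values of 650 occupy positions 9–10 → each gets rank 10.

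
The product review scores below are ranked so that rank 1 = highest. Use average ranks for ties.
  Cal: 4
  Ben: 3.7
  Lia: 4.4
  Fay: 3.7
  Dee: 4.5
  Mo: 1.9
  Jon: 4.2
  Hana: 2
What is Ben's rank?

Sorted (descending): 4.5, 4.4, 4.2, 4, 3.7, 3.7, 2, 1.9
The 2 values of 3.7 occupy positions 5–6 → average rank (5+6)/2 = 5.5.
Ben has value 3.7 → rank 5.5.

5.5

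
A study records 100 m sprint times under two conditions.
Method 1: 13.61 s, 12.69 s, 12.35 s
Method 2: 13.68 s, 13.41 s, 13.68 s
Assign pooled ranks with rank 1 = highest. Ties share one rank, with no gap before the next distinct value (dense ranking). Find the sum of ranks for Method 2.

Sorted (descending): 13.68, 13.68, 13.61, 13.41, 12.69, 12.35
The 2 values of 13.68 share dense rank 1.
Remaining distinct values take the next consecutive integers.
Method 2 values → pooled ranks: 13.68→1, 13.41→3, 13.68→1
Rank sum = 1 + 3 + 1 = 5

5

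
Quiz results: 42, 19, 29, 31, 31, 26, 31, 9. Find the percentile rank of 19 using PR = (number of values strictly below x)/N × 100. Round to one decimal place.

N = 8.
Strictly below 19: 1. Equal to 19: 1.
PR = 1/8 × 100 = 12.5

12.5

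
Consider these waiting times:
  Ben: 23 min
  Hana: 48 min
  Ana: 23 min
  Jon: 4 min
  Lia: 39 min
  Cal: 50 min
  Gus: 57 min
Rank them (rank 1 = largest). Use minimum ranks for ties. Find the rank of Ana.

5

Sorted (descending): 57, 50, 48, 39, 23, 23, 4
The 2 values of 23 occupy positions 5–6 → each gets rank 5.
Ana has value 23 min → rank 5.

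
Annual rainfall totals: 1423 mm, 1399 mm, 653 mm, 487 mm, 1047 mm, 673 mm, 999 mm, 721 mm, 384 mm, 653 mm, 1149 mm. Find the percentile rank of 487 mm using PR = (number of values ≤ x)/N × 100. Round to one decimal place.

N = 11.
Strictly below 487: 1. Equal to 487: 1.
PR = 2/11 × 100 = 18.2

18.2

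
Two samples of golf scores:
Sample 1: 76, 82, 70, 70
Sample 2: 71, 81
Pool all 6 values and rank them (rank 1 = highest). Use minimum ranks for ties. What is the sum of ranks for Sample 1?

14

Sorted (descending): 82, 81, 76, 71, 70, 70
The 2 values of 70 occupy positions 5–6 → each gets rank 5.
Sample 1 values → pooled ranks: 76→3, 82→1, 70→5, 70→5
Rank sum = 3 + 1 + 5 + 5 = 14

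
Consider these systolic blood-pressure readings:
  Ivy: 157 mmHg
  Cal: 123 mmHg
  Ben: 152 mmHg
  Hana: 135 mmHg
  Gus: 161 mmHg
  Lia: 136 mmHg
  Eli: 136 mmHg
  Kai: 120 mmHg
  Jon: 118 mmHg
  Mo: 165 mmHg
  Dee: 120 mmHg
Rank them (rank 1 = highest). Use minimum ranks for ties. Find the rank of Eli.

5

Sorted (descending): 165, 161, 157, 152, 136, 136, 135, 123, 120, 120, 118
The 2 values of 136 occupy positions 5–6 → each gets rank 5.
The 2 values of 120 occupy positions 9–10 → each gets rank 9.
Eli has value 136 mmHg → rank 5.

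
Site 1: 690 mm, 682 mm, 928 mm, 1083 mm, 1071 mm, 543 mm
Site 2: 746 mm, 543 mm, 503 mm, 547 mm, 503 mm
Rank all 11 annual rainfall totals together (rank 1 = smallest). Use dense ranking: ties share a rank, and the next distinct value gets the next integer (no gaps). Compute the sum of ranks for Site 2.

Sorted (ascending): 503, 503, 543, 543, 547, 682, 690, 746, 928, 1071, 1083
The 2 values of 503 share dense rank 1.
The 2 values of 543 share dense rank 2.
Remaining distinct values take the next consecutive integers.
Site 2 values → pooled ranks: 746→6, 543→2, 503→1, 547→3, 503→1
Rank sum = 6 + 2 + 1 + 3 + 1 = 13

13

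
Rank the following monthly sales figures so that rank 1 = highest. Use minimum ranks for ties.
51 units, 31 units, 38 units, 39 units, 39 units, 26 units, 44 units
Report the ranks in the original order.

Sorted (descending): 51, 44, 39, 39, 38, 31, 26
The 2 values of 39 occupy positions 3–4 → each gets rank 3.

1, 6, 5, 3, 3, 7, 2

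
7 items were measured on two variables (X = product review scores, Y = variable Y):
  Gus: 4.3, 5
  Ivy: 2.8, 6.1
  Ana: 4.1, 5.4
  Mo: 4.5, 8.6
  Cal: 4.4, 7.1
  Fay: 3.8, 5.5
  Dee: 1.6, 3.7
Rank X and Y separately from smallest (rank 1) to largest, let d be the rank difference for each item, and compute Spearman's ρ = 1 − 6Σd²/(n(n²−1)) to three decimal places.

Ranks of variable 1: 5, 2, 4, 7, 6, 3, 1
Ranks of variable 2: 2, 5, 3, 7, 6, 4, 1
d = r₁ − r₂: 3, -3, 1, 0, 0, -1, 0
d²: 9, 9, 1, 0, 0, 1, 0; Σd² = 20
ρ = 1 − 6·20/(7·48) = 1 − 120/336 = 0.643

0.643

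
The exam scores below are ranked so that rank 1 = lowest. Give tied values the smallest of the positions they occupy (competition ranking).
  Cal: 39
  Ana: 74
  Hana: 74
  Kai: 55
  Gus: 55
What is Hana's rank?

4

Sorted (ascending): 39, 55, 55, 74, 74
The 2 values of 55 occupy positions 2–3 → each gets rank 2.
The 2 values of 74 occupy positions 4–5 → each gets rank 4.
Hana has value 74 → rank 4.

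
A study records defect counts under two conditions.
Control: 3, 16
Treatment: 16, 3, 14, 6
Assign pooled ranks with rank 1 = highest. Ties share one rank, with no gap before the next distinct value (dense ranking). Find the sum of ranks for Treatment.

10

Sorted (descending): 16, 16, 14, 6, 3, 3
The 2 values of 16 share dense rank 1.
The 2 values of 3 share dense rank 4.
Remaining distinct values take the next consecutive integers.
Treatment values → pooled ranks: 16→1, 3→4, 14→2, 6→3
Rank sum = 1 + 4 + 2 + 3 = 10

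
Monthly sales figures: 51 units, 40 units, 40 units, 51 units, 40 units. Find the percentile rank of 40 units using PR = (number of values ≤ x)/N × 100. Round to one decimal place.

N = 5.
Strictly below 40: 0. Equal to 40: 3.
PR = 3/5 × 100 = 60.0

60.0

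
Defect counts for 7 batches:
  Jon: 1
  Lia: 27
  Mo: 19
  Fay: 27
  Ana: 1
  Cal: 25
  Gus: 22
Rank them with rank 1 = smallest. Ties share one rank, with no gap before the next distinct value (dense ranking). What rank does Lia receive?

5

Sorted (ascending): 1, 1, 19, 22, 25, 27, 27
The 2 values of 1 share dense rank 1.
The 2 values of 27 share dense rank 5.
Remaining distinct values take the next consecutive integers.
Lia has value 27 → rank 5.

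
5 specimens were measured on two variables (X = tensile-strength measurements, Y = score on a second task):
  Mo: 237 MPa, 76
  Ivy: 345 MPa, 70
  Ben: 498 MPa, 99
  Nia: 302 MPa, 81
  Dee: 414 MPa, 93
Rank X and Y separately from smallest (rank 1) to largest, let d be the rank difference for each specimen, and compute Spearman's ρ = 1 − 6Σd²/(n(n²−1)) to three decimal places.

Ranks of variable 1: 1, 3, 5, 2, 4
Ranks of variable 2: 2, 1, 5, 3, 4
d = r₁ − r₂: -1, 2, 0, -1, 0
d²: 1, 4, 0, 1, 0; Σd² = 6
ρ = 1 − 6·6/(5·24) = 1 − 36/120 = 0.700

0.700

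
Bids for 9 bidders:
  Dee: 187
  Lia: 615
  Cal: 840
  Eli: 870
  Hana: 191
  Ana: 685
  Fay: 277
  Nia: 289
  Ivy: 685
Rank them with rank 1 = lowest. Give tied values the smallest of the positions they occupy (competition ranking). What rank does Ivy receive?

6

Sorted (ascending): 187, 191, 277, 289, 615, 685, 685, 840, 870
The 2 values of 685 occupy positions 6–7 → each gets rank 6.
Ivy has value 685 → rank 6.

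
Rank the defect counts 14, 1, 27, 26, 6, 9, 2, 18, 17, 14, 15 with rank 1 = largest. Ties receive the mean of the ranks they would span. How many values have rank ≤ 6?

Sorted (descending): 27, 26, 18, 17, 15, 14, 14, 9, 6, 2, 1
The 2 values of 14 occupy positions 6–7 → average rank (6+7)/2 = 6.5.
Ranks ≤ 6: {1, 2, 3, 4, 5} → 5 values.

5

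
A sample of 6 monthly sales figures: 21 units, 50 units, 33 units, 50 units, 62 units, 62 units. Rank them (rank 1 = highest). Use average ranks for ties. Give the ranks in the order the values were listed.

6, 3.5, 5, 3.5, 1.5, 1.5

Sorted (descending): 62, 62, 50, 50, 33, 21
The 2 values of 62 occupy positions 1–2 → average rank (1+2)/2 = 1.5.
The 2 values of 50 occupy positions 3–4 → average rank (3+4)/2 = 3.5.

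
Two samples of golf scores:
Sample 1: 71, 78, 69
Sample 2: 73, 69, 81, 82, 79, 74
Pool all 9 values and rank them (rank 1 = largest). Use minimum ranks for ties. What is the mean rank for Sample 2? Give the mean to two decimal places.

4.17

Sorted (descending): 82, 81, 79, 78, 74, 73, 71, 69, 69
The 2 values of 69 occupy positions 8–9 → each gets rank 8.
Sample 2 values → pooled ranks: 73→6, 69→8, 81→2, 82→1, 79→3, 74→5
Mean rank = (6 + 8 + 2 + 1 + 3 + 5) / 6 = 4.17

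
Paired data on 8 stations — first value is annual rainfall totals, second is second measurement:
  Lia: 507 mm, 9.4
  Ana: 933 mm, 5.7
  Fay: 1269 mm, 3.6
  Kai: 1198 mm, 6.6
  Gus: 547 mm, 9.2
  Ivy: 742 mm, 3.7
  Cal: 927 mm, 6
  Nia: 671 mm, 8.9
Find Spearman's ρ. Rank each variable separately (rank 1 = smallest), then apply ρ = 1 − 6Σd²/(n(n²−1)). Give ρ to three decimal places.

Ranks of variable 1: 1, 6, 8, 7, 2, 4, 5, 3
Ranks of variable 2: 8, 3, 1, 5, 7, 2, 4, 6
d = r₁ − r₂: -7, 3, 7, 2, -5, 2, 1, -3
d²: 49, 9, 49, 4, 25, 4, 1, 9; Σd² = 150
ρ = 1 − 6·150/(8·63) = 1 − 900/504 = -0.786

-0.786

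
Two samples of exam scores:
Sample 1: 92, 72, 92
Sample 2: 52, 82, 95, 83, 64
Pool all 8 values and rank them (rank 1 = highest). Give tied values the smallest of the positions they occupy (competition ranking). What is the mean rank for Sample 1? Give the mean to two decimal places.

Sorted (descending): 95, 92, 92, 83, 82, 72, 64, 52
The 2 values of 92 occupy positions 2–3 → each gets rank 2.
Sample 1 values → pooled ranks: 92→2, 72→6, 92→2
Mean rank = (2 + 6 + 2) / 3 = 3.33

3.33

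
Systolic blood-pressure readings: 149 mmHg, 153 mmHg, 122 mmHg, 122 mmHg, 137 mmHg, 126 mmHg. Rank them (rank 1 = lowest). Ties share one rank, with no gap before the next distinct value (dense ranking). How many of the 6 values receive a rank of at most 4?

Sorted (ascending): 122, 122, 126, 137, 149, 153
The 2 values of 122 share dense rank 1.
Remaining distinct values take the next consecutive integers.
Ranks ≤ 4: {1, 1, 2, 3, 4} → 5 values.

5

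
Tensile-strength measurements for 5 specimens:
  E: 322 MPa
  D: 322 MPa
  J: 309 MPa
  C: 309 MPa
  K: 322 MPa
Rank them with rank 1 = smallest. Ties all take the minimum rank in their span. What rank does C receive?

Sorted (ascending): 309, 309, 322, 322, 322
The 2 values of 309 occupy positions 1–2 → each gets rank 1.
The 3 values of 322 occupy positions 3–5 → each gets rank 3.
C has value 309 MPa → rank 1.

1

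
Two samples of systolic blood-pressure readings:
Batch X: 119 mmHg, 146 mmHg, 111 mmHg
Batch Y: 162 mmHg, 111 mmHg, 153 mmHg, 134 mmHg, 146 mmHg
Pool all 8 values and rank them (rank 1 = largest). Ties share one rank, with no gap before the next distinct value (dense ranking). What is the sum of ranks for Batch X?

14

Sorted (descending): 162, 153, 146, 146, 134, 119, 111, 111
The 2 values of 146 share dense rank 3.
The 2 values of 111 share dense rank 6.
Remaining distinct values take the next consecutive integers.
Batch X values → pooled ranks: 119→5, 146→3, 111→6
Rank sum = 5 + 3 + 6 = 14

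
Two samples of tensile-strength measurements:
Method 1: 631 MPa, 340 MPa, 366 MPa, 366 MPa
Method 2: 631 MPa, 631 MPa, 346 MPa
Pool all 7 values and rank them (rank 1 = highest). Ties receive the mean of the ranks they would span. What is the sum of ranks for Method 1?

Sorted (descending): 631, 631, 631, 366, 366, 346, 340
The 3 values of 631 occupy positions 1–3 → average rank 2.
The 2 values of 366 occupy positions 4–5 → average rank (4+5)/2 = 4.5.
Method 1 values → pooled ranks: 631→2, 340→7, 366→4.5, 366→4.5
Rank sum = 2 + 7 + 4.5 + 4.5 = 18

18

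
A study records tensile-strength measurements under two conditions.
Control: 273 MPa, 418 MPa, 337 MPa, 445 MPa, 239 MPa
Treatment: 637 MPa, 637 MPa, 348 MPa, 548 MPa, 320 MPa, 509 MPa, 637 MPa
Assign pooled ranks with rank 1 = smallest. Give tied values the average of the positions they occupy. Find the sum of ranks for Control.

20

Sorted (ascending): 239, 273, 320, 337, 348, 418, 445, 509, 548, 637, 637, 637
The 3 values of 637 occupy positions 10–12 → average rank 11.
Control values → pooled ranks: 273→2, 418→6, 337→4, 445→7, 239→1
Rank sum = 2 + 6 + 4 + 7 + 1 = 20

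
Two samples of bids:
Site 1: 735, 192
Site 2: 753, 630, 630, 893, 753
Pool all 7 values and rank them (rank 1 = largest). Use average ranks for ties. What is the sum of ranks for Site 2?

Sorted (descending): 893, 753, 753, 735, 630, 630, 192
The 2 values of 753 occupy positions 2–3 → average rank (2+3)/2 = 2.5.
The 2 values of 630 occupy positions 5–6 → average rank (5+6)/2 = 5.5.
Site 2 values → pooled ranks: 753→2.5, 630→5.5, 630→5.5, 893→1, 753→2.5
Rank sum = 2.5 + 5.5 + 5.5 + 1 + 2.5 = 17

17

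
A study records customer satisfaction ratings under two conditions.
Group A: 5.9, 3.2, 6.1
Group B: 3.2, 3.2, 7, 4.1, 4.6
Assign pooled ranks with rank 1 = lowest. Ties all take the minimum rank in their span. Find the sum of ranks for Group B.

19

Sorted (ascending): 3.2, 3.2, 3.2, 4.1, 4.6, 5.9, 6.1, 7
The 3 values of 3.2 occupy positions 1–3 → each gets rank 1.
Group B values → pooled ranks: 3.2→1, 3.2→1, 7→8, 4.1→4, 4.6→5
Rank sum = 1 + 1 + 8 + 4 + 5 = 19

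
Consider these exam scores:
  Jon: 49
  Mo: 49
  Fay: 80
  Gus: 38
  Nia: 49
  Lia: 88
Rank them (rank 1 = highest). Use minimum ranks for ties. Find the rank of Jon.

Sorted (descending): 88, 80, 49, 49, 49, 38
The 3 values of 49 occupy positions 3–5 → each gets rank 3.
Jon has value 49 → rank 3.

3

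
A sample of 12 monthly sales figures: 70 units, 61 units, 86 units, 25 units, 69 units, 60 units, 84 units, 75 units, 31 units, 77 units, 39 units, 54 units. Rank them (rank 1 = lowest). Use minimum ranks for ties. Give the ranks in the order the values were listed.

8, 6, 12, 1, 7, 5, 11, 9, 2, 10, 3, 4

Sorted (ascending): 25, 31, 39, 54, 60, 61, 69, 70, 75, 77, 84, 86
No ties — each value takes its position as its rank.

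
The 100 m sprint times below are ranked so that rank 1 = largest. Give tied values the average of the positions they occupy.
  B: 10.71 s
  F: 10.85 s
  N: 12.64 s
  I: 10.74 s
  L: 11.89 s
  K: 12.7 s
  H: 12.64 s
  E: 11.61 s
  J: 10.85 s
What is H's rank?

Sorted (descending): 12.7, 12.64, 12.64, 11.89, 11.61, 10.85, 10.85, 10.74, 10.71
The 2 values of 12.64 occupy positions 2–3 → average rank (2+3)/2 = 2.5.
The 2 values of 10.85 occupy positions 6–7 → average rank (6+7)/2 = 6.5.
H has value 12.64 s → rank 2.5.

2.5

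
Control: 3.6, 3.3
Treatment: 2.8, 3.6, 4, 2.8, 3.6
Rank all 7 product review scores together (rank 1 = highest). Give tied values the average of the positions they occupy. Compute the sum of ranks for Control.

8

Sorted (descending): 4, 3.6, 3.6, 3.6, 3.3, 2.8, 2.8
The 3 values of 3.6 occupy positions 2–4 → average rank 3.
The 2 values of 2.8 occupy positions 6–7 → average rank (6+7)/2 = 6.5.
Control values → pooled ranks: 3.6→3, 3.3→5
Rank sum = 3 + 5 = 8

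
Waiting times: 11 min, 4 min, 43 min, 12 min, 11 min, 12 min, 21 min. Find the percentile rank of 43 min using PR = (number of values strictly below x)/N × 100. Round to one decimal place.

85.7

N = 7.
Strictly below 43: 6. Equal to 43: 1.
PR = 6/7 × 100 = 85.7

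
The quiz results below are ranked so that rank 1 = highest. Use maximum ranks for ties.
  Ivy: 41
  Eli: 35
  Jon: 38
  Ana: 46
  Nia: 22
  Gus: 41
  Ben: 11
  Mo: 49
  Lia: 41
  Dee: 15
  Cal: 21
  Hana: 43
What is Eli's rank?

8

Sorted (descending): 49, 46, 43, 41, 41, 41, 38, 35, 22, 21, 15, 11
The 3 values of 41 occupy positions 4–6 → each gets rank 6.
Eli has value 35 → rank 8.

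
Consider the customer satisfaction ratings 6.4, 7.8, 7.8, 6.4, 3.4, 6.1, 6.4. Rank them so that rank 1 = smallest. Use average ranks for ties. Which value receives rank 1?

Sorted (ascending): 3.4, 6.1, 6.4, 6.4, 6.4, 7.8, 7.8
The 3 values of 6.4 occupy positions 3–5 → average rank 4.
The 2 values of 7.8 occupy positions 6–7 → average rank (6+7)/2 = 6.5.
Rank 1 → value 3.4.

3.4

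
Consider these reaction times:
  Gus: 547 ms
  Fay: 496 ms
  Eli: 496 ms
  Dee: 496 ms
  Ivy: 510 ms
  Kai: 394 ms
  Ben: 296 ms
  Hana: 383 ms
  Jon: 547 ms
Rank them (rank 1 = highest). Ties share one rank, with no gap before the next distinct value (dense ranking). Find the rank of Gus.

Sorted (descending): 547, 547, 510, 496, 496, 496, 394, 383, 296
The 2 values of 547 share dense rank 1.
The 3 values of 496 share dense rank 3.
Remaining distinct values take the next consecutive integers.
Gus has value 547 ms → rank 1.

1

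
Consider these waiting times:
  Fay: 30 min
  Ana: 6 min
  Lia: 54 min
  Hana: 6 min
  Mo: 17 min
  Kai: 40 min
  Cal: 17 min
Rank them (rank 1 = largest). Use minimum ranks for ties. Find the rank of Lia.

Sorted (descending): 54, 40, 30, 17, 17, 6, 6
The 2 values of 17 occupy positions 4–5 → each gets rank 4.
The 2 values of 6 occupy positions 6–7 → each gets rank 6.
Lia has value 54 min → rank 1.

1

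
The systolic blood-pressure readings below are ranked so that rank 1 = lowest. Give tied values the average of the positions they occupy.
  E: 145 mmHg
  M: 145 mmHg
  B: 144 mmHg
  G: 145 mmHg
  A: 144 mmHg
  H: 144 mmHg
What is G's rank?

5

Sorted (ascending): 144, 144, 144, 145, 145, 145
The 3 values of 144 occupy positions 1–3 → average rank 2.
The 3 values of 145 occupy positions 4–6 → average rank 5.
G has value 145 mmHg → rank 5.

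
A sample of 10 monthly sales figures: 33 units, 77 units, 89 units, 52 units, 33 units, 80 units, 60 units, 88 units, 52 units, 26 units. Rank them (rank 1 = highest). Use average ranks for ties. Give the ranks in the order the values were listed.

8.5, 4, 1, 6.5, 8.5, 3, 5, 2, 6.5, 10

Sorted (descending): 89, 88, 80, 77, 60, 52, 52, 33, 33, 26
The 2 values of 52 occupy positions 6–7 → average rank (6+7)/2 = 6.5.
The 2 values of 33 occupy positions 8–9 → average rank (8+9)/2 = 8.5.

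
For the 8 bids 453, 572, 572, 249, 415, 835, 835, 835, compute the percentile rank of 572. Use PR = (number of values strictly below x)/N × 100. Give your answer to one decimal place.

37.5

N = 8.
Strictly below 572: 3. Equal to 572: 2.
PR = 3/8 × 100 = 37.5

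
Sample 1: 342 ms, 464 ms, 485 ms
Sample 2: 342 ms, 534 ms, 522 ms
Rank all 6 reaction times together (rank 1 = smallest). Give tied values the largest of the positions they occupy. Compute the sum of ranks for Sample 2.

Sorted (ascending): 342, 342, 464, 485, 522, 534
The 2 values of 342 occupy positions 1–2 → each gets rank 2.
Sample 2 values → pooled ranks: 342→2, 534→6, 522→5
Rank sum = 2 + 6 + 5 = 13

13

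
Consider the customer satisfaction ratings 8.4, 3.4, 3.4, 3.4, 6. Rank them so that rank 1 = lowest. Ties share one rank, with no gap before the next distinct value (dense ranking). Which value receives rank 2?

6

Sorted (ascending): 3.4, 3.4, 3.4, 6, 8.4
The 3 values of 3.4 share dense rank 1.
Remaining distinct values take the next consecutive integers.
Rank 2 → value 6.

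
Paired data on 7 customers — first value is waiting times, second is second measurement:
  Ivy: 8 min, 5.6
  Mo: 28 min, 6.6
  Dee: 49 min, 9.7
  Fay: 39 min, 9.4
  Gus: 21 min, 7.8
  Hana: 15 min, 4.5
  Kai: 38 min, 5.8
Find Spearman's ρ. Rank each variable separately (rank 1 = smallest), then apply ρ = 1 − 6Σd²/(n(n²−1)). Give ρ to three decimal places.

Ranks of variable 1: 1, 4, 7, 6, 3, 2, 5
Ranks of variable 2: 2, 4, 7, 6, 5, 1, 3
d = r₁ − r₂: -1, 0, 0, 0, -2, 1, 2
d²: 1, 0, 0, 0, 4, 1, 4; Σd² = 10
ρ = 1 − 6·10/(7·48) = 1 − 60/336 = 0.821

0.821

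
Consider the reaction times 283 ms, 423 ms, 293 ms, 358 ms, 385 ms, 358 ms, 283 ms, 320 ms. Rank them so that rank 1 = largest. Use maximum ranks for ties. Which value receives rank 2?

385

Sorted (descending): 423, 385, 358, 358, 320, 293, 283, 283
The 2 values of 358 occupy positions 3–4 → each gets rank 4.
The 2 values of 283 occupy positions 7–8 → each gets rank 8.
Rank 2 → value 385.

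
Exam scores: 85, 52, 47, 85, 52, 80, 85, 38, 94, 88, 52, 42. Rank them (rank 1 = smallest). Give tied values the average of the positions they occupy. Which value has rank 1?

38

Sorted (ascending): 38, 42, 47, 52, 52, 52, 80, 85, 85, 85, 88, 94
The 3 values of 52 occupy positions 4–6 → average rank 5.
The 3 values of 85 occupy positions 8–10 → average rank 9.
Rank 1 → value 38.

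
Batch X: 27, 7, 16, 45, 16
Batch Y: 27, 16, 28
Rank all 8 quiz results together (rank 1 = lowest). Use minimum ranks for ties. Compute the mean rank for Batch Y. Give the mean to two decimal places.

Sorted (ascending): 7, 16, 16, 16, 27, 27, 28, 45
The 3 values of 16 occupy positions 2–4 → each gets rank 2.
The 2 values of 27 occupy positions 5–6 → each gets rank 5.
Batch Y values → pooled ranks: 27→5, 16→2, 28→7
Mean rank = (5 + 2 + 7) / 3 = 4.67

4.67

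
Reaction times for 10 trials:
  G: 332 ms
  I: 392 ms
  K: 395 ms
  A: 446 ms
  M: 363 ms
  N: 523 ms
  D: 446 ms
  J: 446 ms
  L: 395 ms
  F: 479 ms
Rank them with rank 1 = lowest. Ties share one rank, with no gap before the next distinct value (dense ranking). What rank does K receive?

4

Sorted (ascending): 332, 363, 392, 395, 395, 446, 446, 446, 479, 523
The 2 values of 395 share dense rank 4.
The 3 values of 446 share dense rank 5.
Remaining distinct values take the next consecutive integers.
K has value 395 ms → rank 4.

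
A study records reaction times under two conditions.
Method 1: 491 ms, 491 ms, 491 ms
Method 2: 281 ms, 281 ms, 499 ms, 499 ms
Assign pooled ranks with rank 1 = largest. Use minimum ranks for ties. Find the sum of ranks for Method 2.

14

Sorted (descending): 499, 499, 491, 491, 491, 281, 281
The 2 values of 499 occupy positions 1–2 → each gets rank 1.
The 3 values of 491 occupy positions 3–5 → each gets rank 3.
The 2 values of 281 occupy positions 6–7 → each gets rank 6.
Method 2 values → pooled ranks: 281→6, 281→6, 499→1, 499→1
Rank sum = 6 + 6 + 1 + 1 = 14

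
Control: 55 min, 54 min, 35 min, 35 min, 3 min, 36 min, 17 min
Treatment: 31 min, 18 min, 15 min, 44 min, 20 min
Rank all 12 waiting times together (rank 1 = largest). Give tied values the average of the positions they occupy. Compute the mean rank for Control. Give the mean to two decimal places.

Sorted (descending): 55, 54, 44, 36, 35, 35, 31, 20, 18, 17, 15, 3
The 2 values of 35 occupy positions 5–6 → average rank (5+6)/2 = 5.5.
Control values → pooled ranks: 55→1, 54→2, 35→5.5, 35→5.5, 3→12, 36→4, 17→10
Mean rank = (1 + 2 + 5.5 + 5.5 + 12 + 4 + 10) / 7 = 5.71

5.71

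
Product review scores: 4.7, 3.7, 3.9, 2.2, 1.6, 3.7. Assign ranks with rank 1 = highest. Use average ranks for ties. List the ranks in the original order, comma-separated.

Sorted (descending): 4.7, 3.9, 3.7, 3.7, 2.2, 1.6
The 2 values of 3.7 occupy positions 3–4 → average rank (3+4)/2 = 3.5.

1, 3.5, 2, 5, 6, 3.5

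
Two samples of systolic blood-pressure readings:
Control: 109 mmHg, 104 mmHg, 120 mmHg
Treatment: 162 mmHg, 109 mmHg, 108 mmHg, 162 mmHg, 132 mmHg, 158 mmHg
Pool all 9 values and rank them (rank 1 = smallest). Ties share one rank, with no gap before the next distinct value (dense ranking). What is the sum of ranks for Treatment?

Sorted (ascending): 104, 108, 109, 109, 120, 132, 158, 162, 162
The 2 values of 109 share dense rank 3.
The 2 values of 162 share dense rank 7.
Remaining distinct values take the next consecutive integers.
Treatment values → pooled ranks: 162→7, 109→3, 108→2, 162→7, 132→5, 158→6
Rank sum = 7 + 3 + 2 + 7 + 5 + 6 = 30

30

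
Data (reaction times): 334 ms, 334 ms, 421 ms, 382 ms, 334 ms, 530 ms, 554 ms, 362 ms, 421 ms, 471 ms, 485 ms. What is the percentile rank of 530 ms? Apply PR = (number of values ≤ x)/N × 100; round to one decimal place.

N = 11.
Strictly below 530: 9. Equal to 530: 1.
PR = 10/11 × 100 = 90.9

90.9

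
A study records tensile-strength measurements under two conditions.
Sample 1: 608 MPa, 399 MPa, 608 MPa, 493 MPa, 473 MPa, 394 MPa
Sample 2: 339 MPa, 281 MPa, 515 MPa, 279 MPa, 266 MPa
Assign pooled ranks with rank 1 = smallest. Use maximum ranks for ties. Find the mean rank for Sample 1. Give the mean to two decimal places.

Sorted (ascending): 266, 279, 281, 339, 394, 399, 473, 493, 515, 608, 608
The 2 values of 608 occupy positions 10–11 → each gets rank 11.
Sample 1 values → pooled ranks: 608→11, 399→6, 608→11, 493→8, 473→7, 394→5
Mean rank = (11 + 6 + 11 + 8 + 7 + 5) / 6 = 8.00

8.00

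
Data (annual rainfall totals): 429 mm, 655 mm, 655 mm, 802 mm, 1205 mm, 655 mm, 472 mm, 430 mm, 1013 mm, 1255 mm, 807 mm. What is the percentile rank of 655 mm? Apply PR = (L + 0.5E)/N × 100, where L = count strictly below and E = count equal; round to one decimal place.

N = 11.
Strictly below 655: 3. Equal to 655: 3.
PR = (3 + 0.5·3)/11 × 100 = 40.9

40.9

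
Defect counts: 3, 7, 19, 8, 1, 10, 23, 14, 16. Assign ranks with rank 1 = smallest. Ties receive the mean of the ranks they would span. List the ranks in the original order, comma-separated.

Sorted (ascending): 1, 3, 7, 8, 10, 14, 16, 19, 23
No ties — each value takes its position as its rank.

2, 3, 8, 4, 1, 5, 9, 6, 7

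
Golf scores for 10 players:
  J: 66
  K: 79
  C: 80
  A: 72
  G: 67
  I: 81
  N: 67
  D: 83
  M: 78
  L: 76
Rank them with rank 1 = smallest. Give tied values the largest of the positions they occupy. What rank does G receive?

Sorted (ascending): 66, 67, 67, 72, 76, 78, 79, 80, 81, 83
The 2 values of 67 occupy positions 2–3 → each gets rank 3.
G has value 67 → rank 3.

3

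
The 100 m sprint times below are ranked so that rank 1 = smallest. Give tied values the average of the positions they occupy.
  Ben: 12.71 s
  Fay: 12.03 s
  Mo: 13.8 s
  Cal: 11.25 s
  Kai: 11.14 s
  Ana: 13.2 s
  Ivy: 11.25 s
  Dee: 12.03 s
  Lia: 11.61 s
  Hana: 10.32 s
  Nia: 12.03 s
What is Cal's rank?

3.5

Sorted (ascending): 10.32, 11.14, 11.25, 11.25, 11.61, 12.03, 12.03, 12.03, 12.71, 13.2, 13.8
The 2 values of 11.25 occupy positions 3–4 → average rank (3+4)/2 = 3.5.
The 3 values of 12.03 occupy positions 6–8 → average rank 7.
Cal has value 11.25 s → rank 3.5.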